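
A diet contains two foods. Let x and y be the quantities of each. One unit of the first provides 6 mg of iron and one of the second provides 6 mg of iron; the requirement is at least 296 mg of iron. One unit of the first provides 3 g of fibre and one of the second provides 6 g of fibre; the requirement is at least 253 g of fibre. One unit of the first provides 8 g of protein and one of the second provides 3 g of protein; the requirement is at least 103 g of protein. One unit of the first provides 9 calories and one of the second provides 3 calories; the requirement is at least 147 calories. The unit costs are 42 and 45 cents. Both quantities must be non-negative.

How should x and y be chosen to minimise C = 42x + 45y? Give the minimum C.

x = 43/3, y = 35, minimum C = 2177

Feasible corners and C = 42x + 45y:
  (0, 148/3) → C = 2220
  (253/3, 0) → C = 3542
  (43/3, 35) → C = 2177
The feasible region is unbounded (it extends along (0, 1), (1, 0)), but C strictly increases along every unbounded feasible direction, so there is no improving ray and the minimum is attained at a vertex.

At the optimal vertex, 6x + 6y = 296 and 3x + 6y = 253.
Solving simultaneously gives x = 43/3, y = 35.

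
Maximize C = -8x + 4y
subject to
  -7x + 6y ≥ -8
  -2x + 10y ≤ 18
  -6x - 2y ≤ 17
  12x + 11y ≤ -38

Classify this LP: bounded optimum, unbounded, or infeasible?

Feasible corners and C = -8x + 4y:
  (-43/25, -167/50) → C = 2/5
  (-140/149, -362/149) → C = -328/149
  (-37/14, -4/7) → C = 132/7
The feasible region has finitely many vertices and no improving ray; the maximum is 132/7 at (-37/14, -4/7).

bounded optimum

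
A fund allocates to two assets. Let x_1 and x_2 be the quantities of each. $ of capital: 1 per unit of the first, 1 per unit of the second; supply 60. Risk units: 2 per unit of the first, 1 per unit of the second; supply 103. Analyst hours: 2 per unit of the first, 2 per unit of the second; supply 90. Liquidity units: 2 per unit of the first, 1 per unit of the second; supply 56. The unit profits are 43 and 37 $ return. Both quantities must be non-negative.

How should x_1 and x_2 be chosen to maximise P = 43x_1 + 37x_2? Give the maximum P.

Extreme points and P = 43x_1 + 37x_2:
  (0, 0) → P = 0
  (0, 45) → P = 1665
  (28, 0) → P = 1204
  (11, 34) → P = 1731

x_1 = 11, x_2 = 34, maximum P = 1731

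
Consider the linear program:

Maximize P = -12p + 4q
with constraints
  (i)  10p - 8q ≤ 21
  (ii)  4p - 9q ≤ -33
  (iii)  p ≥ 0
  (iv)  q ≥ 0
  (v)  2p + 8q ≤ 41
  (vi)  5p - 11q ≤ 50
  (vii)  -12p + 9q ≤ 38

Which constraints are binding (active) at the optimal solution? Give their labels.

(iii) and (vii)

Corner points and P = -12p + 4q:
  (0, 11/3) → P = 44/3
  (21/10, 23/5) → P = -34/5
  (0, 38/9) → P = 152/9
  (65/114, 284/57) → P = 746/57

The maximum is at (0, 38/9). Substituting into each constraint, equality holds for (iii) and (vii); the remaining constraints have slack.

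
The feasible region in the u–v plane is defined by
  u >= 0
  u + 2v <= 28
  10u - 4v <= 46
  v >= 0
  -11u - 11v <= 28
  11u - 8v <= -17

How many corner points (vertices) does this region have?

Pairwise boundary intersections that survive every other constraint:
  (0, 14)
  (0, 17/8)
  (19/3, 65/6)

3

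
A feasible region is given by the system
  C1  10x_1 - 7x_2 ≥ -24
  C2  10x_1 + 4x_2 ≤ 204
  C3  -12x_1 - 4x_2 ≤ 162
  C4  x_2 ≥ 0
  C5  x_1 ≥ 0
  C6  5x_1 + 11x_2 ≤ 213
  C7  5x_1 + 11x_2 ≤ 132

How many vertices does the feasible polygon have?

The feasible vertices (each the meet of two boundaries and inside every other half-plane) are:
  (0, 24/7)
  (132/29, 288/29)
  (102/5, 0)
  (286/15, 10/3)
  (0, 0)

5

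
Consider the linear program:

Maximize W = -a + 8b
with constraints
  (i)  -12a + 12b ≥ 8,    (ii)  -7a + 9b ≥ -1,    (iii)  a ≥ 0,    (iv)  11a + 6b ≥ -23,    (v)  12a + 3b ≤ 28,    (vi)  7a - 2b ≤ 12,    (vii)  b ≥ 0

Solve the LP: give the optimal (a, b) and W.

a = 0, b = 28/3, maximum W = 224/3

Extreme points and W = -a + 8b:
  (0, 2/3) → W = 16/3
  (26/15, 12/5) → W = 262/15
  (0, 28/3) → W = 224/3

The optimum lies where a = 0 and 12a + 3b = 28.
Solving simultaneously gives a = 0, b = 28/3.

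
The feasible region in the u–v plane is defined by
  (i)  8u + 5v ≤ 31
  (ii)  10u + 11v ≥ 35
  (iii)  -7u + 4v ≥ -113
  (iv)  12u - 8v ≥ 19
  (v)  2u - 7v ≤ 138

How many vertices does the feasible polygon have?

3

The feasible vertices (each the meet of two boundaries and inside every other half-plane) are:
  (83/19, -15/19)
  (343/124, 55/31)
  (489/212, 115/106)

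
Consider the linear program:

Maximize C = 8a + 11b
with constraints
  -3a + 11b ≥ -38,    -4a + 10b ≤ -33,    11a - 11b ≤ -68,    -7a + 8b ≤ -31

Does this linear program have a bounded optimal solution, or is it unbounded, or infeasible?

infeasible

The boundaries -3a + 11b = -38 and -7a + 8b = -31 meet at (37/53, -173/53), but that point violates 11a - 11b ≤ -68. Every candidate vertex is excluded by some other constraint, so the feasible region is empty.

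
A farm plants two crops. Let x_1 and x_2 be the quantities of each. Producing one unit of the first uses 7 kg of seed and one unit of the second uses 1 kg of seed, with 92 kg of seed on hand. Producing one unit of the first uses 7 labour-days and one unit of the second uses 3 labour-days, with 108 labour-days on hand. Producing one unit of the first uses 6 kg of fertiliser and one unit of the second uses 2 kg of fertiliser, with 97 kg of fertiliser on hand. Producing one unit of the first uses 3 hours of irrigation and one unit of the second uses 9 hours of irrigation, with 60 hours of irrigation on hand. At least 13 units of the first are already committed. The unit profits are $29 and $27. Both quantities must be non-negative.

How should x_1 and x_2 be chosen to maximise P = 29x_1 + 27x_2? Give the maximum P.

Feasible corners and P = 29x_1 + 27x_2:
  (92/7, 0) → P = 2668/7
  (13, 0) → P = 377
  (13, 1) → P = 404

x_1 = 13, x_2 = 1, maximum P = 404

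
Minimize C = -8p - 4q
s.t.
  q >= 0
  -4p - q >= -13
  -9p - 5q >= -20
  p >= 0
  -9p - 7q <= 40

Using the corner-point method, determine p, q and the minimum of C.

Vertices and C = -8p - 4q:
  (20/9, 0) → C = -160/9
  (0, 0) → C = 0
  (0, 4) → C = -16

The binding constraints are q = 0 and -9p - 5q = -20.
Solving simultaneously gives p = 20/9, q = 0.

p = 20/9, q = 0, minimum C = -160/9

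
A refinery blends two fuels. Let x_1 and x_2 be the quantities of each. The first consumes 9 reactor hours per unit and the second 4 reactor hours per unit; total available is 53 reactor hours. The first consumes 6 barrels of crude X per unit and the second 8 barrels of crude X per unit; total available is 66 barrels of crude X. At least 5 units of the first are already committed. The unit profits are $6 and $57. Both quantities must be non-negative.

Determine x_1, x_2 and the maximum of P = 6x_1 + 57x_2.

Extreme points and P = 6x_1 + 57x_2:
  (53/9, 0) → P = 106/3
  (5, 0) → P = 30
  (5, 2) → P = 144

At the optimal vertex, 9x_1 + 4x_2 = 53 and x_1 = 5.
Solving simultaneously gives x_1 = 5, x_2 = 2.

x_1 = 5, x_2 = 2, maximum P = 144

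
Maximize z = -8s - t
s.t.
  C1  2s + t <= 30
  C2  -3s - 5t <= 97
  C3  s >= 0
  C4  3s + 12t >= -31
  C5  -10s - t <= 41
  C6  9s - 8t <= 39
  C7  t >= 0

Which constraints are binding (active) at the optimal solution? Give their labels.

C3 and C7

Corner points and z = -8s - t:
  (0, 30) → z = -30
  (279/25, 192/25) → z = -2424/25
  (0, 0) → z = 0
  (13/3, 0) → z = -104/3

The maximum is at (0, 0). Substituting into each constraint, equality holds for C3 and C7; the remaining constraints have slack.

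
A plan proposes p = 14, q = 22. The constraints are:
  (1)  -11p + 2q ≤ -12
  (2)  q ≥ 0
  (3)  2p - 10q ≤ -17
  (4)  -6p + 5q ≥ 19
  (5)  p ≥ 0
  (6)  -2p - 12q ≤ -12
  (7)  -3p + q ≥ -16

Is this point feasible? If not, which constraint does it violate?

not feasible — violates (7)

Constraint (7): -3p + q = -20, which is not ≥ -16. All other constraints are satisfied.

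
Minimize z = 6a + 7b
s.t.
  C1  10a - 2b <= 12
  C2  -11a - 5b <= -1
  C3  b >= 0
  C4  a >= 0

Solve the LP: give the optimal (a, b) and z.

a = 1/11, b = 0, minimum z = 6/11

The feasible region is unbounded (it extends along (0, 1), (1, 5)), but z strictly increases along every unbounded feasible direction, so there is no improving ray and the minimum is attained at a vertex.

The binding constraints are -11a - 5b = -1 and b = 0.
Solving simultaneously gives a = 1/11, b = 0.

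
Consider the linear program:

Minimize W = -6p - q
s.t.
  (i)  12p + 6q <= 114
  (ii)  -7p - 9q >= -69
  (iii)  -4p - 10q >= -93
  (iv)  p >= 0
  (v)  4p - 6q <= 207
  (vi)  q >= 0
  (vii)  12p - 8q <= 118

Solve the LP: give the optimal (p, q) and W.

Vertices and W = -6p - q:
  (102/11, 5/11) → W = -617/11
  (19/2, 0) → W = -57
  (0, 23/3) → W = -23/3
  (0, 0) → W = 0

At the optimal vertex, 12p + 6q = 114 and q = 0.
Solving simultaneously gives p = 19/2, q = 0.

p = 19/2, q = 0, minimum W = -57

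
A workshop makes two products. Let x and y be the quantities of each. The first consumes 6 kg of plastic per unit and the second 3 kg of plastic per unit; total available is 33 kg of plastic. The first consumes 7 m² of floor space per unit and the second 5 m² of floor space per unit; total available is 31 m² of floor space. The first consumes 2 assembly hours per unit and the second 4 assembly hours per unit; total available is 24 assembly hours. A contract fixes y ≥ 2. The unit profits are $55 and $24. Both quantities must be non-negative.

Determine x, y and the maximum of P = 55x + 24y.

x = 3, y = 2, maximum P = 213

Corner points and P = 55x + 24y:
  (0, 6) → P = 144
  (0, 2) → P = 48
  (2/9, 53/9) → P = 1382/9
  (3, 2) → P = 213

At the optimal vertex, 7x + 5y = 31 and y = 2.
Solving simultaneously gives x = 3, y = 2.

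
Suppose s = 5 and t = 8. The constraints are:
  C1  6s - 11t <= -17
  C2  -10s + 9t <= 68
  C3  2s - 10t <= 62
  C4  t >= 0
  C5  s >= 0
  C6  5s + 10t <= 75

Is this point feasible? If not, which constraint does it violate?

Constraint C6: 5s + 10t = 105, which is not ≤ 75. All other constraints are satisfied.

not feasible — violates C6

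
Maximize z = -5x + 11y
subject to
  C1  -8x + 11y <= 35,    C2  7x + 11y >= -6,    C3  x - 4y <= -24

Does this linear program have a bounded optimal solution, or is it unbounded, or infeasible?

From the feasible point (124/21, 157/21), moving in the direction (11, 8) keeps every constraint satisfied while z increases without bound.

unbounded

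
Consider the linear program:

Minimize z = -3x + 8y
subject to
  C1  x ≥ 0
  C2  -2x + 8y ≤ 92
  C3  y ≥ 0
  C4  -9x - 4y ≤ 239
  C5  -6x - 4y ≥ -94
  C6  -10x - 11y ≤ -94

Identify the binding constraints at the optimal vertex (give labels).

C3 and C5

Corner points and z = -3x + 8y:
  (0, 23/2) → z = 92
  (0, 94/11) → z = 752/11
  (48/7, 185/14) → z = 596/7
  (47/3, 0) → z = -47
  (47/5, 0) → z = -141/5

The minimum is at (47/3, 0). Substituting into each constraint, equality holds for C3 and C5; the remaining constraints have slack.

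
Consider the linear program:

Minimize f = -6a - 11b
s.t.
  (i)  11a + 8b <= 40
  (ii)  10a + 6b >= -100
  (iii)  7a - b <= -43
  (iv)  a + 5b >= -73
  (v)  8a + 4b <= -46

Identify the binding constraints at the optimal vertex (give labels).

(i) and (ii)

Vertices and f = -6a - 11b:
  (-520/7, 750/7) → f = -5130/7
  (-132/5, 413/10) → f = -2959/10
  (-179/26, -135/26) → f = 2559/26
  (-109/18, 11/18) → f = 533/18

The minimum is at (-520/7, 750/7). Substituting into each constraint, equality holds for (i) and (ii); the remaining constraints have slack.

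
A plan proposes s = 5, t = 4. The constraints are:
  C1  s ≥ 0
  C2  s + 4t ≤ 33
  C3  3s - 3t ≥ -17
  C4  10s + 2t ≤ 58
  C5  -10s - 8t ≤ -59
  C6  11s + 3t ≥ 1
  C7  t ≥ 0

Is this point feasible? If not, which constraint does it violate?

C1: 5 ≥ 0 ✓
C2: 21 ≤ 33 ✓
C3: 3 ≥ -17 ✓
C4: 58 ≤ 58 ✓
C5: -82 ≤ -59 ✓
C6: 67 ≥ 1 ✓
C7: 4 ≥ 0 ✓

feasible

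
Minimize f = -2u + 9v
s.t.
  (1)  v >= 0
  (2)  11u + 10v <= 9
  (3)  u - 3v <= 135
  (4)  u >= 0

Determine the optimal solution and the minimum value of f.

Vertices and f = -2u + 9v:
  (9/11, 0) → f = -18/11
  (0, 0) → f = 0
  (0, 9/10) → f = 81/10

The optimum lies where v = 0 and 11u + 10v = 9.
Solving simultaneously gives u = 9/11, v = 0.

u = 9/11, v = 0, minimum f = -18/11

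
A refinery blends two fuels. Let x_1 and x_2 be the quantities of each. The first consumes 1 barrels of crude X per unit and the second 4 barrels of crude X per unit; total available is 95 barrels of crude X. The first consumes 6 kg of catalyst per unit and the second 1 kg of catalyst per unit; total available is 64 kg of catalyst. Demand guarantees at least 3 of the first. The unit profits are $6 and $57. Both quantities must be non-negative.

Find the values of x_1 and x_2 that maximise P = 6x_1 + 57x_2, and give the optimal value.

Extreme points and P = 6x_1 + 57x_2:
  (32/3, 0) → P = 64
  (3, 0) → P = 18
  (7, 22) → P = 1296
  (3, 23) → P = 1329

The binding constraints are x_1 + 4x_2 = 95 and x_1 = 3.
Solving simultaneously gives x_1 = 3, x_2 = 23.

x_1 = 3, x_2 = 23, maximum P = 1329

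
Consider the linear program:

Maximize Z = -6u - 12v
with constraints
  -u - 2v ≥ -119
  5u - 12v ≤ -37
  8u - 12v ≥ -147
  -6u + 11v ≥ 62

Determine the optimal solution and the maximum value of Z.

Feasible corners and Z = -6u - 12v:
  (81/2, 157/4) → Z = -714
  (1185/23, 776/23) → Z = -714
  (-110/3, -439/36) → Z = 1099/3
  (-337/17, -88/17) → Z = 3078/17

At the optimal vertex, 5u - 12v = -37 and 8u - 12v = -147.
Solving simultaneously gives u = -110/3, v = -439/36.

u = -110/3, v = -439/36, maximum Z = 1099/3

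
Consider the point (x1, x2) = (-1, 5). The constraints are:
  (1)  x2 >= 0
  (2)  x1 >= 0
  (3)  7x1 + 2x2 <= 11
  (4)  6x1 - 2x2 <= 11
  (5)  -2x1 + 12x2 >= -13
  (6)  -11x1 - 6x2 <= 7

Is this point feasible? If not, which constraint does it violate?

Constraint (2): x1 = -1, which is not ≥ 0. All other constraints are satisfied.

not feasible — violates (2)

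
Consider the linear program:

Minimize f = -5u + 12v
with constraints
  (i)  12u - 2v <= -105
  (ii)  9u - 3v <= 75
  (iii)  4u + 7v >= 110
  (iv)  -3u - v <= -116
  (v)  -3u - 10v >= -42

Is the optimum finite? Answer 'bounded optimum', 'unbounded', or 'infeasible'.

infeasible

The boundaries 12u - 2v = -105 and -3u - v = -116 meet at (127/18, 569/6), but that point violates -3u - 10v ≥ -42. Every candidate vertex is excluded by some other constraint, so the feasible region is empty.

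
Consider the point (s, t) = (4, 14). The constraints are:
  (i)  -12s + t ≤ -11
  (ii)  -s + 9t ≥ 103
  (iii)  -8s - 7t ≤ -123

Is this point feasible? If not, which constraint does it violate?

feasible

(i): -34 ≤ -11 ✓
(ii): 122 ≥ 103 ✓
(iii): -130 ≤ -123 ✓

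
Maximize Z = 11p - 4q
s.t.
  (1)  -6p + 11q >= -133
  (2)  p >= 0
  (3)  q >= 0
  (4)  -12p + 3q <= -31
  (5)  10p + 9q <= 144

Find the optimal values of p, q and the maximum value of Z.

p = 72/5, q = 0, maximum Z = 792/5

Feasible corners and Z = 11p - 4q:
  (31/12, 0) → Z = 341/12
  (72/5, 0) → Z = 792/5
  (237/46, 709/69) → Z = 2149/138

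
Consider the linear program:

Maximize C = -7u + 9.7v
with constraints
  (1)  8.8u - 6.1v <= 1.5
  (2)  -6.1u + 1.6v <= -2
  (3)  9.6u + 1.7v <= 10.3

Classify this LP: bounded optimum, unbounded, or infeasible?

bounded optimum

Corner points and C = -7u + 9.7v:
  (980/2313, 845/2313) → C = 297/514
  (3269/3676, 953/919) → C = 70467/18380
  (1988/2573, 4363/2573) → C = 284051/25730
The feasible region has finitely many vertices and no improving ray; the maximum is 284051/25730 at (1988/2573, 4363/2573).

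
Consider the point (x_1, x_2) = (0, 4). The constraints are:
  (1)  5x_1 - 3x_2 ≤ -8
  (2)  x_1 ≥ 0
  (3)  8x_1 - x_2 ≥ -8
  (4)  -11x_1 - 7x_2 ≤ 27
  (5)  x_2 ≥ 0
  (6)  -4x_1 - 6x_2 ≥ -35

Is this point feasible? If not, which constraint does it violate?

feasible

(1): -12 ≤ -8 ✓
(2): 0 ≥ 0 ✓
(3): -4 ≥ -8 ✓
(4): -28 ≤ 27 ✓
(5): 4 ≥ 0 ✓
(6): -24 ≥ -35 ✓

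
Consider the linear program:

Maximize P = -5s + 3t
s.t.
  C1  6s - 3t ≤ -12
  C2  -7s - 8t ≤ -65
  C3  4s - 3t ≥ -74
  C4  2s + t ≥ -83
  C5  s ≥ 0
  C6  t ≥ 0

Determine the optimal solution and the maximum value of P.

s = 0, t = 74/3, maximum P = 74

Vertices and P = -5s + 3t:
  (33/23, 158/23) → P = 309/23
  (31, 66) → P = 43
  (0, 65/8) → P = 195/8
  (0, 74/3) → P = 74

The optimum lies where 4s - 3t = -74 and s = 0.
Solving simultaneously gives s = 0, t = 74/3.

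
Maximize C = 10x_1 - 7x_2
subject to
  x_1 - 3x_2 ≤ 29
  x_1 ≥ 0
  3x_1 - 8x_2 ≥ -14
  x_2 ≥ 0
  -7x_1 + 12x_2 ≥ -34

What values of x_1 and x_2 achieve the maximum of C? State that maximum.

Vertices and C = 10x_1 - 7x_2:
  (0, 7/4) → C = -49/4
  (0, 0) → C = 0
  (22, 10) → C = 150
  (34/7, 0) → C = 340/7

The binding constraints are 3x_1 - 8x_2 = -14 and -7x_1 + 12x_2 = -34.
Solving simultaneously gives x_1 = 22, x_2 = 10.

x_1 = 22, x_2 = 10, maximum C = 150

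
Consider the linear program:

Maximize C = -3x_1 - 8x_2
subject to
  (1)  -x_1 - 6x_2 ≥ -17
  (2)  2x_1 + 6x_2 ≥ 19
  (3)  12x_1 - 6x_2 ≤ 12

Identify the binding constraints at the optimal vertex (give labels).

(1) and (2)

Feasible corners and C = -3x_1 - 8x_2:
  (2, 5/2) → C = -26
  (29/13, 32/13) → C = -343/13
  (31/14, 17/7) → C = -365/14

The maximum is at (2, 5/2). Substituting into each constraint, equality holds for (1) and (2); the remaining constraints have slack.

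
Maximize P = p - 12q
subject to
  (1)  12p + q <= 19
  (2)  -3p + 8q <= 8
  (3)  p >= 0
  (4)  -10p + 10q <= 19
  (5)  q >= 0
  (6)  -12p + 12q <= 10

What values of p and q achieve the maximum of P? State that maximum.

p = 19/12, q = 0, maximum P = 19/12

Vertices and P = p - 12q:
  (16/11, 17/11) → P = -188/11
  (19/12, 0) → P = 19/12
  (4/15, 11/10) → P = -194/15
  (0, 0) → P = 0
  (0, 5/6) → P = -10

The binding constraints are 12p + q = 19 and q = 0.
Solving simultaneously gives p = 19/12, q = 0.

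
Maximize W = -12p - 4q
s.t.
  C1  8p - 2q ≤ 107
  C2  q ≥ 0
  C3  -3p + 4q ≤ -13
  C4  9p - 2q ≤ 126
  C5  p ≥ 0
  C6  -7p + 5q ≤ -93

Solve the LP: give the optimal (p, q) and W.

Extreme points and W = -12p - 4q:
  (107/8, 0) → W = -321/2
  (349/26, 5/26) → W = -2104/13
  (93/7, 0) → W = -1116/7

p = 93/7, q = 0, maximum W = -1116/7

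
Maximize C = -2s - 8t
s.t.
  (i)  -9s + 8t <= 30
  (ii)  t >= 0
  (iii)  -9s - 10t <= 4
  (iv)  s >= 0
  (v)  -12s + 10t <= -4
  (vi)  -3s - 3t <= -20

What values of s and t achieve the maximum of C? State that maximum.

Corner points and C = -2s - 8t:
  (166/3, 66) → C = -1916/3
  (20/3, 0) → C = -40/3
  (106/33, 38/11) → C = -1124/33
The feasible region is unbounded (it extends along (8, 9), (1, 0)), but C strictly decreases along every unbounded feasible direction, so there is no improving ray and the maximum is attained at a vertex.

s = 20/3, t = 0, maximum C = -40/3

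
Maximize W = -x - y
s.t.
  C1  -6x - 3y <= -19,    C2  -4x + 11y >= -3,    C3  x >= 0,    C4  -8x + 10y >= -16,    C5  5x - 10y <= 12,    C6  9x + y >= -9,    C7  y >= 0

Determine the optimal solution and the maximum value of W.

x = 109/39, y = 29/39, maximum W = -46/13

Feasible corners and W = -x - y:
  (109/39, 29/39) → W = -46/13
  (0, 19/3) → W = -19/3
  (73/24, 5/6) → W = -31/8
The feasible region is unbounded (it extends along (0, 1), (5, 4)), but W strictly decreases along every unbounded feasible direction, so there is no improving ray and the maximum is attained at a vertex.

The optimum lies where -6x - 3y = -19 and -4x + 11y = -3.
Solving simultaneously gives x = 109/39, y = 29/39.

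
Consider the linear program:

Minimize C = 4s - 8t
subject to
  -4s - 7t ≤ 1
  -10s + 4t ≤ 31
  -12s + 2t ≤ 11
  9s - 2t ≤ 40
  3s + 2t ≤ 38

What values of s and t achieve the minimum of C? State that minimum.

s = 45/16, t = 473/32, minimum C = -107

Vertices and C = 4s - 8t:
  (-79/92, 8/23) → C = -143/23
  (278/71, -169/71) → C = 2464/71
  (9/14, 131/14) → C = -506/7
  (45/16, 473/32) → C = -107
  (13/2, 37/4) → C = -48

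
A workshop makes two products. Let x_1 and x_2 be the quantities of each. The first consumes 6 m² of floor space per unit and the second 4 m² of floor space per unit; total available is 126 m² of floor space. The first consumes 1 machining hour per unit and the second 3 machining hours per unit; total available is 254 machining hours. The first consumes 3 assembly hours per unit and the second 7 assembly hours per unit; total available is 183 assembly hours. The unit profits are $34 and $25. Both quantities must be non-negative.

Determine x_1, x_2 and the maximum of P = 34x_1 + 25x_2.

Vertices and P = 34x_1 + 25x_2:
  (0, 0) → P = 0
  (0, 183/7) → P = 4575/7
  (21, 0) → P = 714
  (5, 24) → P = 770

x_1 = 5, x_2 = 24, maximum P = 770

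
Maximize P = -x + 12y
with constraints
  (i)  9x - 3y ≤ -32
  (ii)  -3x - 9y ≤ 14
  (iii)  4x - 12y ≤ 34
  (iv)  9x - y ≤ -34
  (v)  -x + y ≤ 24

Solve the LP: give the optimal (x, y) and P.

Feasible corners and P = -x + 12y:
  (-80/21, -2/7) → P = 8/21
  (-115/6, 29/6) → P = 463/6
  (-5/4, 91/4) → P = 1097/4

x = -5/4, y = 91/4, maximum P = 1097/4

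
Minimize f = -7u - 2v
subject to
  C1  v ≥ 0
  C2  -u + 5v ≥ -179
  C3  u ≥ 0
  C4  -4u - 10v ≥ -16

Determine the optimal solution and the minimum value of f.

At the optimal vertex, v = 0 and -4u - 10v = -16.
Solving simultaneously gives u = 4, v = 0.

u = 4, v = 0, minimum f = -28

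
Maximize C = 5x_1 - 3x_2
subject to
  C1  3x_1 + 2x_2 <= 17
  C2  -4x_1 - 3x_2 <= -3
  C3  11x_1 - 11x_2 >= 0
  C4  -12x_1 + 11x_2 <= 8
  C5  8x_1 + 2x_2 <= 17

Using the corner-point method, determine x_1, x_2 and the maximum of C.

At the optimal vertex, -4x_1 - 3x_2 = -3 and 8x_1 + 2x_2 = 17.
Solving simultaneously gives x_1 = 45/16, x_2 = -11/4.

x_1 = 45/16, x_2 = -11/4, maximum C = 357/16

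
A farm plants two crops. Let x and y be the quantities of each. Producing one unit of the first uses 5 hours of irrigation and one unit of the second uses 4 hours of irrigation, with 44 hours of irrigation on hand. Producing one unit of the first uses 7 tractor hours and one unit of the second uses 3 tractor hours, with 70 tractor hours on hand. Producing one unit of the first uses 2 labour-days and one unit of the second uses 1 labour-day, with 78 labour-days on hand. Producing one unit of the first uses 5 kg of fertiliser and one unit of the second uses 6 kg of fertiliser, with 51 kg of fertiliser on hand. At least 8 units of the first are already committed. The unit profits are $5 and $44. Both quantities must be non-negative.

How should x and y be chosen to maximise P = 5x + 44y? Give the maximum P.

x = 8, y = 1, maximum P = 84

Extreme points and P = 5x + 44y:
  (44/5, 0) → P = 44
  (8, 0) → P = 40
  (8, 1) → P = 84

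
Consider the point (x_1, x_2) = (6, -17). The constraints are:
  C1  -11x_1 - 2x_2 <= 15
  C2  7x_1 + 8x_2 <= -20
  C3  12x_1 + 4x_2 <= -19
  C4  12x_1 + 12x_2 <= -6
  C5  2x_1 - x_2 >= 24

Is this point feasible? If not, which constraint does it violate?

Constraint C3: 12x_1 + 4x_2 = 4, which is not ≤ -19. All other constraints are satisfied.

not feasible — violates C3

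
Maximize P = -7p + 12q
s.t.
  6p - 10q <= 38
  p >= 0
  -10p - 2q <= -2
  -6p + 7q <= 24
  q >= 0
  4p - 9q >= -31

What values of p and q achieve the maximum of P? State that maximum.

p = 1/26, q = 45/13, maximum P = 1073/26

Feasible corners and P = -7p + 12q:
  (19/3, 0) → P = -133/3
  (326/7, 169/7) → P = -254/7
  (0, 1) → P = 12
  (0, 24/7) → P = 288/7
  (1/5, 0) → P = -7/5
  (1/26, 45/13) → P = 1073/26

At the optimal vertex, -6p + 7q = 24 and 4p - 9q = -31.
Solving simultaneously gives p = 1/26, q = 45/13.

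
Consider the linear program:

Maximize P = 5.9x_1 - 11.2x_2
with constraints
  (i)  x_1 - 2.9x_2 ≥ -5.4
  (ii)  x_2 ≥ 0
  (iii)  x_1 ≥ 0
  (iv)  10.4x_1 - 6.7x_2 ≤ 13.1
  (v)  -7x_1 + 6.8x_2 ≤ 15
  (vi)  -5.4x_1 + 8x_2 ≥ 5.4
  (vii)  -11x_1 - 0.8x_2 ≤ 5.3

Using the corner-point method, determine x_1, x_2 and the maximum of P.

Feasible corners and P = 5.9x_1 - 11.2x_2:
  (0, 54/29) → P = -3024/145
  (7417/2346, 3463/1173) → P = -112703/7820
  (0, 27/40) → P = -189/25
  (7049/2351, 6345/2351) → P = -294749/23510

At the optimal vertex, x_1 = 0 and -5.4x_1 + 8x_2 = 5.4.
Solving simultaneously gives x_1 = 0, x_2 = 27/40.

x_1 = 0, x_2 = 0.675, maximum P = -7.56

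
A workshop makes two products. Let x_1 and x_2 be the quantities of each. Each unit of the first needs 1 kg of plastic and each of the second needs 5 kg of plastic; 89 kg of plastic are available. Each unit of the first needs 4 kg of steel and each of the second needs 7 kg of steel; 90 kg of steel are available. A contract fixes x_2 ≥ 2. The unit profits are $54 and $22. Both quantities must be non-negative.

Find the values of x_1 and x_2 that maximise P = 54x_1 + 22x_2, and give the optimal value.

x_1 = 19, x_2 = 2, maximum P = 1070

The binding constraints are 4x_1 + 7x_2 = 90 and x_2 = 2.
Solving simultaneously gives x_1 = 19, x_2 = 2.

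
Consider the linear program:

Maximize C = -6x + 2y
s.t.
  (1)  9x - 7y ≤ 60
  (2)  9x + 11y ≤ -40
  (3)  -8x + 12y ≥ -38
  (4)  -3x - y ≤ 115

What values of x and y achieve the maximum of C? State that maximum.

x = -1225/24, y = 305/8, maximum C = 765/2

Extreme points and C = -6x + 2y:
  (-31/98, -331/98) → C = -34/7
  (-1225/24, 305/8) → C = 765/2
  (-61/2, -47/2) → C = 136

At the optimal vertex, 9x + 11y = -40 and -3x - y = 115.
Solving simultaneously gives x = -1225/24, y = 305/8.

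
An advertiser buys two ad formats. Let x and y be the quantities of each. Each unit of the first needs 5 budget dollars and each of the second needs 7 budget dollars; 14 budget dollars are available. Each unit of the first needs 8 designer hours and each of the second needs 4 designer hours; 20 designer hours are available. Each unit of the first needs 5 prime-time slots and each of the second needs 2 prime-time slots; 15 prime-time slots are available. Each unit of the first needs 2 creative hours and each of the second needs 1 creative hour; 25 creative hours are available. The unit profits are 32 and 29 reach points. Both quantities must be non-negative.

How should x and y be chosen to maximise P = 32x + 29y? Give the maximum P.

x = 7/3, y = 1/3, maximum P = 253/3

At the optimal vertex, 5x + 7y = 14 and 8x + 4y = 20.
Solving simultaneously gives x = 7/3, y = 1/3.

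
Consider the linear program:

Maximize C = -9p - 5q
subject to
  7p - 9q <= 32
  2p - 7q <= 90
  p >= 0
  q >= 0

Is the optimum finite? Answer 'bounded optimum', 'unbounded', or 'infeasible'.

bounded optimum

Feasible corners and C = -9p - 5q:
  (32/7, 0) → C = -288/7
  (0, 0) → C = 0
The feasible region has finitely many vertices and no improving ray; the maximum is 0 at (0, 0).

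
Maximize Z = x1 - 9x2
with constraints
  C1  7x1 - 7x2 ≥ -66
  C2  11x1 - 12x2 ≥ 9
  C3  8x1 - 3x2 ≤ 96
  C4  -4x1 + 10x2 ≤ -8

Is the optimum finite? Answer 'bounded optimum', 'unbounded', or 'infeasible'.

unbounded

From the feasible point (-855/7, -789/7), moving in the direction (-7, -7) keeps every constraint satisfied while Z increases without bound.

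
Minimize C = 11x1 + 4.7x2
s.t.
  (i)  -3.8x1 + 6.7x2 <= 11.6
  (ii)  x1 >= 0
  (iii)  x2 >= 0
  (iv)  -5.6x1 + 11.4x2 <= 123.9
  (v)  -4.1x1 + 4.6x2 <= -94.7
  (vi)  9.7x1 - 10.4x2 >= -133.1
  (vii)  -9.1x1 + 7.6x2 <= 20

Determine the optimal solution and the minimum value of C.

x1 = 947/41, x2 = 0, minimum C = 10417/41

Feasible corners and C = 11x1 + 4.7x2:
  (69789/580, 20293/290) → C = 2396083/1450
  (68785/999, 40742/999) → C = 1580204/1665
  (947/41, 0) → C = 10417/41
The feasible region is unbounded (it extends along (57, 28), (1, 0)), but C strictly increases along every unbounded feasible direction, so there is no improving ray and the minimum is attained at a vertex.

The binding constraints are x2 = 0 and -4.1x1 + 4.6x2 = -94.7.
Solving simultaneously gives x1 = 947/41, x2 = 0.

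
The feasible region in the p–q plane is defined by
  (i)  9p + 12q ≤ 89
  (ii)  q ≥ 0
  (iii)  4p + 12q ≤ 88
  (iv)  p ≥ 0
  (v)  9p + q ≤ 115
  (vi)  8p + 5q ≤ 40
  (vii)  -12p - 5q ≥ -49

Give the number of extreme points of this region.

6

Of the 21 pairwise boundary intersections, those satisfying every inequality are:
  (1/5, 109/15)
  (35/51, 352/51)
  (0, 0)
  (49/12, 0)
  (0, 22/3)
  (9/4, 22/5)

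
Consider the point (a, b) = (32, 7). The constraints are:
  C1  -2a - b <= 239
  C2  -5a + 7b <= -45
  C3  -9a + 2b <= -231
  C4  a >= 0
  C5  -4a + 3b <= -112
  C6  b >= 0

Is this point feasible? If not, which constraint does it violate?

Constraint C5: -4a + 3b = -107, which is not ≤ -112. All other constraints are satisfied.

not feasible — violates C5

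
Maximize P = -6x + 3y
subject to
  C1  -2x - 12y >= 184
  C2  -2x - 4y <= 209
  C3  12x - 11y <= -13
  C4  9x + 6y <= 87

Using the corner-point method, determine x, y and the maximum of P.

Corner points and P = -6x + 3y:
  (-443/4, 25/8) → P = 5391/8
  (-1090/83, -1091/83) → P = 3267/83
  (-2351/70, -1241/35) → P = 666/7

The optimum lies where -2x - 12y = 184 and -2x - 4y = 209.
Solving simultaneously gives x = -443/4, y = 25/8.

x = -443/4, y = 25/8, maximum P = 5391/8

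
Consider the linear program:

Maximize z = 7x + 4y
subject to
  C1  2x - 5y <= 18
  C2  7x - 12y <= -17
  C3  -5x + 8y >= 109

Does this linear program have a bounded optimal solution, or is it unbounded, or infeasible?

unbounded

From the feasible point (-689/9, -308/9), moving in the direction (8, 5) keeps every constraint satisfied while z increases without bound.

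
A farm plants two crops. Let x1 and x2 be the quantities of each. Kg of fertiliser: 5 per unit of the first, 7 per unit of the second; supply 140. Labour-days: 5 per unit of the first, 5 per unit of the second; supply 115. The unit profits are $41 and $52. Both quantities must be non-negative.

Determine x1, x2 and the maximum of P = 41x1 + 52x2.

x1 = 21/2, x2 = 25/2, maximum P = 2161/2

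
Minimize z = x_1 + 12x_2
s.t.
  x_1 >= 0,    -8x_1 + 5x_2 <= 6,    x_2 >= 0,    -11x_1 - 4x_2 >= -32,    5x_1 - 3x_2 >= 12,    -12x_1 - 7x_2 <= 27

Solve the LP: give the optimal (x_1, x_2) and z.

x_1 = 12/5, x_2 = 0, minimum z = 12/5

The optimum lies where x_2 = 0 and 5x_1 - 3x_2 = 12.
Solving simultaneously gives x_1 = 12/5, x_2 = 0.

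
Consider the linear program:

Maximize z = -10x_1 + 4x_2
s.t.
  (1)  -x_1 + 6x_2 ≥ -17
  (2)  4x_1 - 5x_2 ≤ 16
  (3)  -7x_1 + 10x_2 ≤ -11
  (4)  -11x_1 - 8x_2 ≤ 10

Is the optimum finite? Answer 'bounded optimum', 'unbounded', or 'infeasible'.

bounded optimum

Feasible corners and z = -10x_1 + 4x_2:
  (21, 68/5) → z = -778/5
  (26/29, -72/29) → z = -548/29
  (-6/83, -191/166) → z = -322/83
The feasible region has finitely many vertices and no improving ray; the maximum is -322/83 at (-6/83, -191/166).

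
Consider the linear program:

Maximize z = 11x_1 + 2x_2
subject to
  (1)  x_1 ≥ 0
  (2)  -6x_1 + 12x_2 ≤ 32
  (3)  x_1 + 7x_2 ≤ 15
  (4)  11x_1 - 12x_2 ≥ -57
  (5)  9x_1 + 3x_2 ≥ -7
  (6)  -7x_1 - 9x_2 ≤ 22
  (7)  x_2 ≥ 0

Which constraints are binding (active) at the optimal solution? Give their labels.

Extreme points and z = 11x_1 + 2x_2:
  (0, 15/7) → z = 30/7
  (0, 0) → z = 0
  (15, 0) → z = 165

The maximum is at (15, 0). Substituting into each constraint, equality holds for (3) and (7); the remaining constraints have slack.

(3) and (7)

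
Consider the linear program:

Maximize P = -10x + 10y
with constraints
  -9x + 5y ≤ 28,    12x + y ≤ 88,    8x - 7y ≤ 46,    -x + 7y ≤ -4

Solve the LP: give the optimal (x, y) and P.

x = -108/29, y = -32/29, maximum P = 760/29

Feasible corners and P = -10x + 10y:
  (-426/23, -638/23) → P = -2120/23
  (-108/29, -32/29) → P = 760/29
  (6, 2/7) → P = -400/7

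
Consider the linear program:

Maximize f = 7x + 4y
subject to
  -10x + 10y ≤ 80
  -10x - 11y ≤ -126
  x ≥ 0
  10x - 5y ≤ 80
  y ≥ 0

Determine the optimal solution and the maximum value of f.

Feasible corners and f = 7x + 4y:
  (38/21, 206/21) → f = 1090/21
  (24, 32) → f = 296
  (151/16, 23/8) → f = 1241/16

x = 24, y = 32, maximum f = 296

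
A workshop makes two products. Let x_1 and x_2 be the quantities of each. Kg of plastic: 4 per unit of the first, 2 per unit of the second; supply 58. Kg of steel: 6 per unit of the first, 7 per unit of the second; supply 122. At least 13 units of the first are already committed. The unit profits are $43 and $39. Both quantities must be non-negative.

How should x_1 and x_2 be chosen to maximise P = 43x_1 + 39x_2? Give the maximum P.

x_1 = 13, x_2 = 3, maximum P = 676

Corner points and P = 43x_1 + 39x_2:
  (29/2, 0) → P = 1247/2
  (13, 0) → P = 559
  (13, 3) → P = 676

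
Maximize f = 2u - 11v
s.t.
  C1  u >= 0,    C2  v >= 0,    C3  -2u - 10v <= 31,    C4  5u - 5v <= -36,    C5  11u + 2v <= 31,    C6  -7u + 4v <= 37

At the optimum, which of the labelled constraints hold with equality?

Vertices and f = 2u - 11v:
  (0, 36/5) → f = -396/5
  (0, 37/4) → f = -407/4
  (83/65, 551/65) → f = -1179/13
  (25/29, 312/29) → f = -3382/29

The maximum is at (0, 36/5). Substituting into each constraint, equality holds for C1 and C4; the remaining constraints have slack.

C1 and C4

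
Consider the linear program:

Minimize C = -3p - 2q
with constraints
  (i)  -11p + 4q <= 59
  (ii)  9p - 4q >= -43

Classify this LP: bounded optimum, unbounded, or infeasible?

From the feasible point (-8, -29/4), moving in the direction (4, 9) keeps every constraint satisfied while C decreases without bound.

unbounded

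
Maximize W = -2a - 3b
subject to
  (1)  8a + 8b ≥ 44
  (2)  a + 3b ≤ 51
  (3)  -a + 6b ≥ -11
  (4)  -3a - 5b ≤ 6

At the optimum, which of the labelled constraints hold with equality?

Extreme points and W = -2a - 3b:
  (-69/4, 91/4) → W = -135/4
  (44/7, -11/14) → W = -143/14
  (113/3, 40/9) → W = -266/3

The maximum is at (44/7, -11/14). Substituting into each constraint, equality holds for (1) and (3); the remaining constraints have slack.

(1) and (3)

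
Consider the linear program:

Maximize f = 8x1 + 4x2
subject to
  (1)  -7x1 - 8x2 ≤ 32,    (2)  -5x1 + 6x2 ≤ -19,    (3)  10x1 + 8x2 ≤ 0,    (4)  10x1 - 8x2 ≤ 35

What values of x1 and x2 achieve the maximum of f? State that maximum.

Feasible corners and f = 8x1 + 4x2:
  (-20/41, -293/82) → f = -746/41
  (3/17, -565/136) → f = -517/34
  (38/25, -19/10) → f = 114/25
  (7/4, -35/16) → f = 21/4

x1 = 7/4, x2 = -35/16, maximum f = 21/4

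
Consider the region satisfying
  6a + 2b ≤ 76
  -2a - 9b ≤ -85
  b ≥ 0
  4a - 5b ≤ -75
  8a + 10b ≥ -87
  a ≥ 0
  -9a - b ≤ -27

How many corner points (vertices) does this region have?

Pairwise boundary intersections that survive every other constraint:
  (115/19, 377/19)
  (0, 38)
  (60/49, 783/49)
  (0, 27)

4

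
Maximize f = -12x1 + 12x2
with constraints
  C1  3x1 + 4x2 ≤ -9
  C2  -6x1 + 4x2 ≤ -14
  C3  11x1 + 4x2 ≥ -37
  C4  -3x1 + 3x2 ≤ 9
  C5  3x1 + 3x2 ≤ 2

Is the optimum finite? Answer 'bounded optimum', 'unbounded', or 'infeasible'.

bounded optimum

Extreme points and f = -12x1 + 12x2:
  (5/9, -8/3) → f = -116/3
  (35/3, -11) → f = -272
  (-23/17, -94/17) → f = -852/17
The feasible region has finitely many vertices and no improving ray; the maximum is -116/3 at (5/9, -8/3).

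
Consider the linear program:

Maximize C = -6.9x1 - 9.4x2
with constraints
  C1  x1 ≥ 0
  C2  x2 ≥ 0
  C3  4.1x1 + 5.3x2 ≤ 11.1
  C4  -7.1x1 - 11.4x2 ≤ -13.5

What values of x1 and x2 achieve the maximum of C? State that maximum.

Extreme points and C = -6.9x1 - 9.4x2:
  (0, 111/53) → C = -5217/265
  (0, 45/38) → C = -423/38
  (111/41, 0) → C = -7659/410
  (135/71, 0) → C = -1863/142

x1 = 0, x2 = 45/38, maximum C = -423/38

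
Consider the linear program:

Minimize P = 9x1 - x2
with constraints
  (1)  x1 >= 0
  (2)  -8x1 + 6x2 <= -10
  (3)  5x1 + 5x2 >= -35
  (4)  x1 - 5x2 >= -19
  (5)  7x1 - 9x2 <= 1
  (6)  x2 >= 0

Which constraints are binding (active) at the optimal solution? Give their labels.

Corner points and P = 9x1 - x2:
  (82/17, 81/17) → P = 657/17
  (14/5, 31/15) → P = 347/15
  (88/13, 67/13) → P = 725/13

The minimum is at (14/5, 31/15). Substituting into each constraint, equality holds for (2) and (5); the remaining constraints have slack.

(2) and (5)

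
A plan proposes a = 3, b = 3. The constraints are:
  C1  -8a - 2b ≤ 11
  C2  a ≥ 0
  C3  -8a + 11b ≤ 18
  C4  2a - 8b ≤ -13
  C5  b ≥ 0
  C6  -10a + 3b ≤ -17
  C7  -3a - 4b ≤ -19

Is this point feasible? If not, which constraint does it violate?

C1: -30 ≤ 11 ✓
C2: 3 ≥ 0 ✓
C3: 9 ≤ 18 ✓
C4: -18 ≤ -13 ✓
C5: 3 ≥ 0 ✓
C6: -21 ≤ -17 ✓
C7: -21 ≤ -19 ✓

feasible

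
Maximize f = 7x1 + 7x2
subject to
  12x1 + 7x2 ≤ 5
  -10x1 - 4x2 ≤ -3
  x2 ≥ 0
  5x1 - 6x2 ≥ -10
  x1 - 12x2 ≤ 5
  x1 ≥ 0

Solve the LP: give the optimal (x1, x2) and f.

Feasible corners and f = 7x1 + 7x2:
  (1/22, 7/11) → f = 105/22
  (5/12, 0) → f = 35/12
  (3/10, 0) → f = 21/10

The binding constraints are 12x1 + 7x2 = 5 and -10x1 - 4x2 = -3.
Solving simultaneously gives x1 = 1/22, x2 = 7/11.

x1 = 1/22, x2 = 7/11, maximum f = 105/22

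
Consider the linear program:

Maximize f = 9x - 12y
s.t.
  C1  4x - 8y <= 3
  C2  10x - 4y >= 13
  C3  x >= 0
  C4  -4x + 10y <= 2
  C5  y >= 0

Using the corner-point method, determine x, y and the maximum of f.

x = 23/4, y = 5/2, maximum f = 87/4

Vertices and f = 9x - 12y:
  (23/16, 11/32) → f = 141/16
  (23/4, 5/2) → f = 87/4
  (23/14, 6/7) → f = 9/2

At the optimal vertex, 4x - 8y = 3 and -4x + 10y = 2.
Solving simultaneously gives x = 23/4, y = 5/2.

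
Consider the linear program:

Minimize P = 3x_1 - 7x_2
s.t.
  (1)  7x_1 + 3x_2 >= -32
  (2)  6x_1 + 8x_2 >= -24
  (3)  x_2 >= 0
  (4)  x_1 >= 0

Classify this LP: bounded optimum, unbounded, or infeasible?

unbounded

From the feasible point (0, 0), moving in the direction (0, 1) keeps every constraint satisfied while P decreases without bound.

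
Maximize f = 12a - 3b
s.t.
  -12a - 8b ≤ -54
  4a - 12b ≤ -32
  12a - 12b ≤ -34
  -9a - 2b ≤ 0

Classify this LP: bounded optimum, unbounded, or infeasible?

unbounded

From the feasible point (47/30, 22/5), moving in the direction (12, 12) keeps every constraint satisfied while f increases without bound.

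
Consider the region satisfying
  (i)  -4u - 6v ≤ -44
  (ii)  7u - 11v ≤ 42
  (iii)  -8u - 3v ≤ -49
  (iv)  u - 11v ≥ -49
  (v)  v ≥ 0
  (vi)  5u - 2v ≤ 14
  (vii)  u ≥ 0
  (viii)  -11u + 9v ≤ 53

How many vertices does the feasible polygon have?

Pairwise boundary intersections that survive every other constraint:
  (9/2, 13/3)
  (86/19, 82/19)
  (56/13, 63/13)
  (252/53, 259/53)

4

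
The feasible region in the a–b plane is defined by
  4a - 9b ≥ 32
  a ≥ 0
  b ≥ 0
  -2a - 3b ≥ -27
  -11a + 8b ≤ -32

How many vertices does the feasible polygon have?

3

Pairwise boundary intersections that survive every other constraint:
  (8, 0)
  (113/10, 22/15)
  (27/2, 0)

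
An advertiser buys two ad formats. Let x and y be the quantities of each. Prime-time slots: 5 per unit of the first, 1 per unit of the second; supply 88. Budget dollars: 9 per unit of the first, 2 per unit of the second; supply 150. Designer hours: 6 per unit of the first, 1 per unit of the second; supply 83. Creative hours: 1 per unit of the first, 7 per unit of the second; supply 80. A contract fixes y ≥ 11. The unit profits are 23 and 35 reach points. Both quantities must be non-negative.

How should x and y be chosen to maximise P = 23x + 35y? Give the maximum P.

Corner points and P = 23x + 35y:
  (0, 80/7) → P = 400
  (0, 11) → P = 385
  (3, 11) → P = 454

The optimum lies where x + 7y = 80 and y = 11.
Solving simultaneously gives x = 3, y = 11.

x = 3, y = 11, maximum P = 454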